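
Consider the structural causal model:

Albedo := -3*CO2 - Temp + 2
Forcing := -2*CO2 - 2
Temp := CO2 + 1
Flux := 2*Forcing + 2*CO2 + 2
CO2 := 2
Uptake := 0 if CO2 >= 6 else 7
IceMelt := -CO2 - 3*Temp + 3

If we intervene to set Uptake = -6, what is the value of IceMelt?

-8

Under do(Uptake=-6), the mechanism Uptake := 0 if CO2 >= 6 else 7 is discarded; Uptake is fixed at -6.
Since IceMelt is not a descendant of the intervened variable, it is unaffected.
Temp = CO2 + 1  [with CO2=2]  = 3
IceMelt = -CO2 - 3*Temp + 3  [with CO2=2, Temp=3]  = -8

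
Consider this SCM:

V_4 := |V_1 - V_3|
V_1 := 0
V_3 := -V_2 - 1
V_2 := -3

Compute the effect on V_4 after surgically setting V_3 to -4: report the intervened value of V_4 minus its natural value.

2

The intervention breaks the incoming arrows to V_3: V_3 := -V_2 - 1 no longer applies, and V_3 = -4.
V_4 = |V_1 - V_3|  [with V_1=0, V_3=-4]  = 4
Without intervention: V_3 = -V_2 - 1  [with V_2=-3]  = 2; V_4 = |V_1 - V_3|  [with V_1=0, V_3=2]  = 2.
Change = 4 − 2 = 2.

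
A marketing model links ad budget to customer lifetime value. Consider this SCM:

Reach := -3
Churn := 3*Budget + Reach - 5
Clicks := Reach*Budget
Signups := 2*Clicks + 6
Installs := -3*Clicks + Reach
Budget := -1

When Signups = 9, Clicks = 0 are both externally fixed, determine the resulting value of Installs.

-3

Under do(Signups = 9, Clicks = 0), each intervened variable's structural equation is replaced by its fixed value.
Installs = -3*Clicks + Reach  [with Clicks=0, Reach=-3]  = -3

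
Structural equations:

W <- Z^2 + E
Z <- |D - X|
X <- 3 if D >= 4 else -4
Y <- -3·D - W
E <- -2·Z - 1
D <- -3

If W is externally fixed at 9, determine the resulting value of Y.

The intervention breaks the incoming arrows to W: W <- Z^2 + E no longer applies, and W = 9.
Y = -3·D - W  [with D=-3, W=9]  = 0

0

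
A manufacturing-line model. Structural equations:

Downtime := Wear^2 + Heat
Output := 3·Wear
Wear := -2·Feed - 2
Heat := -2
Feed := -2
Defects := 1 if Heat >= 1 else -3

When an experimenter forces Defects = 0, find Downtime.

Under do(Defects=0), the mechanism Defects := 1 if Heat >= 1 else -3 is discarded; Defects is fixed at 0.
Since Downtime is not a descendant of the intervened variable, it is unaffected.
Wear = -2·Feed - 2  [with Feed=-2]  = 2
Downtime = Wear^2 + Heat  [with Wear=2, Heat=-2]  = 2

2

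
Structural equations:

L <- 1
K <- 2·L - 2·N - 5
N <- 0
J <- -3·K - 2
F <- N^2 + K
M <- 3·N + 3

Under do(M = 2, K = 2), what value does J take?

-8

Under do(M = 2, K = 2), each intervened variable's structural equation is replaced by its fixed value.
J = -3·K - 2  [with K=2]  = -8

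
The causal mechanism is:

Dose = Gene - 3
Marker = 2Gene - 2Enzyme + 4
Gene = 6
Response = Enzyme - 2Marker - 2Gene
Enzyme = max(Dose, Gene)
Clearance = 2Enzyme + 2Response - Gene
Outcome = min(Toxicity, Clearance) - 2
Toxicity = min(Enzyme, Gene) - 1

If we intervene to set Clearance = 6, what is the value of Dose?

Under do(Clearance=6), the mechanism Clearance = 2Enzyme + 2Response - Gene is discarded; Clearance is fixed at 6.
Dose is not downstream of the intervention, so its value is determined by the original equations.
Dose = Gene - 3  [with Gene=6]  = 3

3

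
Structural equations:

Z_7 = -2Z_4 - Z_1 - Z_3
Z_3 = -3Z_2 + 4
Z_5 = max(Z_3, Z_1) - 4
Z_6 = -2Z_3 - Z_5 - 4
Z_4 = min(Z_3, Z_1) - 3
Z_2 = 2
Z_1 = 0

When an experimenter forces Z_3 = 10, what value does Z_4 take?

-3

The intervention breaks the incoming arrows to Z_3: Z_3 = -3Z_2 + 4 no longer applies, and Z_3 = 10.
Z_4 = min(Z_3, Z_1) - 3  [with Z_3=10, Z_1=0]  = -3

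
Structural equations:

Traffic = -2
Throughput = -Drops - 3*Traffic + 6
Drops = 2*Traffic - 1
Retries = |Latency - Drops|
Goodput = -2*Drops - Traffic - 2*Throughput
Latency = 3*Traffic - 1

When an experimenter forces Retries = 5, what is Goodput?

-22

Under do(Retries=5), the mechanism Retries = |Latency - Drops| is discarded; Retries is fixed at 5.
Since Goodput is not a descendant of the intervened variable, it is unaffected.
Drops = 2*Traffic - 1  [with Traffic=-2]  = -5
Throughput = -Drops - 3*Traffic + 6  [with Drops=-5, Traffic=-2]  = 17
Goodput = -2*Drops - Traffic - 2*Throughput  [with Drops=-5, Traffic=-2, Throughput=17]  = -22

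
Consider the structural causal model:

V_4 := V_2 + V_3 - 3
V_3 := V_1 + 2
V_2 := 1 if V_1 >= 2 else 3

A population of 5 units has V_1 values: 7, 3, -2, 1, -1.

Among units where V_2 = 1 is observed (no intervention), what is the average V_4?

Observing V_2=1 restricts to units where V_2's equation naturally yields 1: V_1 ∈ {7, 3}. In that subpopulation V_4 = 7, 3, mean 5.

5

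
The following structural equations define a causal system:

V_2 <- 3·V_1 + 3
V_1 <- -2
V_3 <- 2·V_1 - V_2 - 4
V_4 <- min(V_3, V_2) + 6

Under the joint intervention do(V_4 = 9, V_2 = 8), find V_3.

Setting V_4 = 9, V_2 = 8 by intervention discards those variables' equations.
V_3 = 2·V_1 - V_2 - 4  [with V_1=-2, V_2=8]  = -16

-16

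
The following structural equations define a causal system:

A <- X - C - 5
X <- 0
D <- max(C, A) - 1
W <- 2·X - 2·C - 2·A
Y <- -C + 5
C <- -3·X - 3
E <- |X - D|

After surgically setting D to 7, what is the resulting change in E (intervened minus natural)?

4

Under do(D=7), the mechanism D <- max(C, A) - 1 is discarded; D is fixed at 7.
E = |X - D|  [with X=0, D=7]  = 7
Without intervention: C = -3·X - 3  [with X=0]  = -3; A = X - C - 5  [with X=0, C=-3]  = -2; D = max(C, A) - 1  [with C=-3, A=-2]  = -3; E = |X - D|  [with X=0, D=-3]  = 3.
Change = 7 − 3 = 4.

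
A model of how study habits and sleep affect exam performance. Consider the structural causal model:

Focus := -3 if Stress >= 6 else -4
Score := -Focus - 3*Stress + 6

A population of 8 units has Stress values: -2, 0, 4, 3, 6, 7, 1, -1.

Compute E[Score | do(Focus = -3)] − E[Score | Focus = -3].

12.75

The intervention sets Focus=-3 in all 8 units regardless of Stress. Recomputing Score per unit gives 15, 9, -3, 0, -9, -12, 6, 12; average 2.25.
Observing Focus=-3 restricts to units where Focus's equation naturally yields -3: Stress ∈ {6, 7}. In that subpopulation Score = -9, -12, mean -10.5.
Difference = 2.25 − (-10.5) = 12.75.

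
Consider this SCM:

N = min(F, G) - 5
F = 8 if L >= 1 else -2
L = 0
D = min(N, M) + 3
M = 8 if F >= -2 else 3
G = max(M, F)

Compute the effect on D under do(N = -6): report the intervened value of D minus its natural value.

1

The intervention breaks the incoming arrows to N: N = min(F, G) - 5 no longer applies, and N = -6.
F = 8 if L >= 1 else -2  [with L=0]  = -2
M = 8 if F >= -2 else 3  [with F=-2]  = 8
D = min(N, M) + 3  [with N=-6, M=8]  = -3
Without intervention: F = 8 if L >= 1 else -2  [with L=0]  = -2; M = 8 if F >= -2 else 3  [with F=-2]  = 8; G = max(M, F)  [with M=8, F=-2]  = 8; N = min(F, G) - 5  [with F=-2, G=8]  = -7; D = min(N, M) + 3  [with N=-7, M=8]  = -4.
Change = -3 − (-4) = 1.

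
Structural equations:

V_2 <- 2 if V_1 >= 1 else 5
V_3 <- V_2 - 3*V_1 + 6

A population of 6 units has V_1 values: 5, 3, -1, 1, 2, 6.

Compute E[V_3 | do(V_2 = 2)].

The intervention sets V_2=2 in all 6 units regardless of V_1. Recomputing V_3 per unit gives -7, -1, 11, 5, 2, -10; average 0.

0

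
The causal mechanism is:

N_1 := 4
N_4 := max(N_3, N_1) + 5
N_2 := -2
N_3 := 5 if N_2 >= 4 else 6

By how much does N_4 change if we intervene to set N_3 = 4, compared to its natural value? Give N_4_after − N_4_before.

-2

The intervention breaks the incoming arrows to N_3: N_3 := 5 if N_2 >= 4 else 6 no longer applies, and N_3 = 4.
N_4 = max(N_3, N_1) + 5  [with N_3=4, N_1=4]  = 9
Without intervention: N_3 = 5 if N_2 >= 4 else 6  [with N_2=-2]  = 6; N_4 = max(N_3, N_1) + 5  [with N_3=6, N_1=4]  = 11.
Change = 9 − 11 = -2.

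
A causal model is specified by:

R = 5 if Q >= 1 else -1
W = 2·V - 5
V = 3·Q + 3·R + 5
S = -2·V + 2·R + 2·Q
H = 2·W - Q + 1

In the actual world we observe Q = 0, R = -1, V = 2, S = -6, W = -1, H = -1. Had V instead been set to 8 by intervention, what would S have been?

-18

The intervention breaks the incoming arrows to V: V = 3·Q + 3·R + 5 no longer applies, and V = 8.
R = 5 if Q >= 1 else -1  [with Q=0]  = -1
S = -2·V + 2·R + 2·Q  [with V=8, R=-1, Q=0]  = -18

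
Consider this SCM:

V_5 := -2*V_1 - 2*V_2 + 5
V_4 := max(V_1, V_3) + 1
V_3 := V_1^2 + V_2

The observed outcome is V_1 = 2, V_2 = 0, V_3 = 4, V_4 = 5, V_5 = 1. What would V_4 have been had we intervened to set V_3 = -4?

The intervention breaks the incoming arrows to V_3: V_3 := V_1^2 + V_2 no longer applies, and V_3 = -4.
V_4 = max(V_1, V_3) + 1  [with V_1=2, V_3=-4]  = 3

3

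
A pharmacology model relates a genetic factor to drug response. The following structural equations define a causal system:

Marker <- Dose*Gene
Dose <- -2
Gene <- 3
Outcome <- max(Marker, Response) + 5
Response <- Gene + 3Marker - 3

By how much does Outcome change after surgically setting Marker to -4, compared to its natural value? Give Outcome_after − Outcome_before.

2

do(Marker=-4) replaces the equation Marker <- Dose*Gene with the constant Marker = -4.
Response = Gene + 3Marker - 3  [with Gene=3, Marker=-4]  = -12
Outcome = max(Marker, Response) + 5  [with Marker=-4, Response=-12]  = 1
Without intervention: Marker = Dose*Gene  [with Dose=-2, Gene=3]  = -6; Response = Gene + 3Marker - 3  [with Gene=3, Marker=-6]  = -18; Outcome = max(Marker, Response) + 5  [with Marker=-6, Response=-18]  = -1.
Change = 1 − (-1) = 2.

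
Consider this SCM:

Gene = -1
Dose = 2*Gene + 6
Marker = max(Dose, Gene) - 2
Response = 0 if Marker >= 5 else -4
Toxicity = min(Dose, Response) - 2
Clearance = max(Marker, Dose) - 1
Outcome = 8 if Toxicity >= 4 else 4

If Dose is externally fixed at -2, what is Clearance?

Under do(Dose=-2), the mechanism Dose = 2*Gene + 6 is discarded; Dose is fixed at -2.
Marker = max(Dose, Gene) - 2  [with Dose=-2, Gene=-1]  = -3
Clearance = max(Marker, Dose) - 1  [with Marker=-3, Dose=-2]  = -3

-3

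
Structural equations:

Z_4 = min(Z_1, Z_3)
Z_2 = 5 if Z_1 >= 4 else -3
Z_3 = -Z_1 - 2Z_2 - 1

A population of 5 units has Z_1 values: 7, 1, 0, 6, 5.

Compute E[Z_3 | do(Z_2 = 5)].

The intervention sets Z_2=5 in all 5 units regardless of Z_1. Recomputing Z_3 per unit gives -18, -12, -11, -17, -16; average -14.8.

-14.8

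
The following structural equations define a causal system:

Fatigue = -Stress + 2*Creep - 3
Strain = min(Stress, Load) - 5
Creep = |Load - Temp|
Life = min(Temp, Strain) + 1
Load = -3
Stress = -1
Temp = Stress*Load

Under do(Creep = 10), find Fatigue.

18

The intervention breaks the incoming arrows to Creep: Creep = |Load - Temp| no longer applies, and Creep = 10.
Fatigue = -Stress + 2*Creep - 3  [with Stress=-1, Creep=10]  = 18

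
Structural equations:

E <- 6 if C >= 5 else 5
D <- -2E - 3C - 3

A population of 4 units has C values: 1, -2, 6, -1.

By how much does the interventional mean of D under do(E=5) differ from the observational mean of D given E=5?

Every unit gets E=5 under the intervention. D values become -16, -7, -31, -10; E[D|do(E=5)] = -16.
Conditioning on E=5 selects the 3 unit(s) with C ∈ {1, -2, -1}. Their D values: -16, -7, -10. Mean = -11.
Difference = -16 − (-11) = -5.

-5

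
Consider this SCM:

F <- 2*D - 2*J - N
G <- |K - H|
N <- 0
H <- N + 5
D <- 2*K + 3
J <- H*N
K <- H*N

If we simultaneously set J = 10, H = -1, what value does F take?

Setting J = 10, H = -1 by intervention discards those variables' equations.
K = H*N  [with H=-1, N=0]  = 0
D = 2*K + 3  [with K=0]  = 3
F = 2*D - 2*J - N  [with D=3, J=10, N=0]  = -14

-14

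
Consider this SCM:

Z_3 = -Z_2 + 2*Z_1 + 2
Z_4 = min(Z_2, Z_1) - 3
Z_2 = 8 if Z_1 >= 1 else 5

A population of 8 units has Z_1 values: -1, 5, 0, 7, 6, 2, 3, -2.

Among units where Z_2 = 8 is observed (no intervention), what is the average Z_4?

Observing Z_2=8 restricts to units where Z_2's equation naturally yields 8: Z_1 ∈ {5, 7, 6, 2, 3}. In that subpopulation Z_4 = 2, 4, 3, -1, 0, mean 1.6.

1.6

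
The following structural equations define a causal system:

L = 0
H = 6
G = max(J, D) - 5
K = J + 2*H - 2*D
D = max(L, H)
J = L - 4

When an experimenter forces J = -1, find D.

The intervention breaks the incoming arrows to J: J = L - 4 no longer applies, and J = -1.
D is not downstream of the intervention, so its value is determined by the original equations.
D = max(L, H)  [with L=0, H=6]  = 6

6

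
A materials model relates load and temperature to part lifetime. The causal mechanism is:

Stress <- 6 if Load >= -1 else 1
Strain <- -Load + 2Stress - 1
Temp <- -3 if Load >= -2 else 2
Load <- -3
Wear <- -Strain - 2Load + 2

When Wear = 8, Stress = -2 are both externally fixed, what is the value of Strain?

Setting Wear = 8, Stress = -2 by intervention discards those variables' equations.
Strain = -Load + 2Stress - 1  [with Load=-3, Stress=-2]  = -2

-2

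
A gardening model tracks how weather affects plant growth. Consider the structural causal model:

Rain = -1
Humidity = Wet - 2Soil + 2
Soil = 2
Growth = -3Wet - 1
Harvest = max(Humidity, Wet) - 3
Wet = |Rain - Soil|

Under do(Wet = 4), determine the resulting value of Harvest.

The intervention breaks the incoming arrows to Wet: Wet = |Rain - Soil| no longer applies, and Wet = 4.
Humidity = Wet - 2Soil + 2  [with Wet=4, Soil=2]  = 2
Harvest = max(Humidity, Wet) - 3  [with Humidity=2, Wet=4]  = 1

1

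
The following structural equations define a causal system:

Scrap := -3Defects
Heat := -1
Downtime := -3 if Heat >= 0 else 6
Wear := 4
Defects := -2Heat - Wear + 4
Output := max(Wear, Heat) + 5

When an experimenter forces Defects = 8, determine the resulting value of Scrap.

-24

The intervention breaks the incoming arrows to Defects: Defects := -2Heat - Wear + 4 no longer applies, and Defects = 8.
Scrap = -3Defects  [with Defects=8]  = -24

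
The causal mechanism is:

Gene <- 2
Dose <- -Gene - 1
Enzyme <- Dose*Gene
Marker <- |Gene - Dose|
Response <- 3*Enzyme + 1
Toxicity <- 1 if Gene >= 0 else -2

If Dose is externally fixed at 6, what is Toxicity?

1

Under do(Dose=6), the mechanism Dose <- -Gene - 1 is discarded; Dose is fixed at 6.
No directed path runs from Dose to Toxicity, so Toxicity keeps its natural value.
Toxicity = 1 if Gene >= 0 else -2  [with Gene=2]  = 1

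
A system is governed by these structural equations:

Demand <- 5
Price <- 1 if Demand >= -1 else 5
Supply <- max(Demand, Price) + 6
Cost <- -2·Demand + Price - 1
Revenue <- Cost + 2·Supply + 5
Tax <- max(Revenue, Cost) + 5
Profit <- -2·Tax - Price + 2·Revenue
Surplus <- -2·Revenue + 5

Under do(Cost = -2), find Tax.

Under do(Cost=-2), the mechanism Cost <- -2·Demand + Price - 1 is discarded; Cost is fixed at -2.
Price = 1 if Demand >= -1 else 5  [with Demand=5]  = 1
Supply = max(Demand, Price) + 6  [with Demand=5, Price=1]  = 11
Revenue = Cost + 2·Supply + 5  [with Cost=-2, Supply=11]  = 25
Tax = max(Revenue, Cost) + 5  [with Revenue=25, Cost=-2]  = 30

30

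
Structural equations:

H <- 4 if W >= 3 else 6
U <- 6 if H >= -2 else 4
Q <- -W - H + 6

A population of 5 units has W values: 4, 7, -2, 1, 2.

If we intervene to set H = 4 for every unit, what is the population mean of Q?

-0.4

do(H=4) breaks H's dependence on W. With H=4 fixed, Q across the units is -2, -5, 4, 1, 0, mean -0.4.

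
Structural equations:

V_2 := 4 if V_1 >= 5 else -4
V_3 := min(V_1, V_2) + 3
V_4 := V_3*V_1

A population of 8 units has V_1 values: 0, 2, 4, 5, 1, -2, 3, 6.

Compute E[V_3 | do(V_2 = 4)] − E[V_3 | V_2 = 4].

do(V_2=4) breaks V_2's dependence on V_1. With V_2=4 fixed, V_3 across the units is 3, 5, 7, 7, 4, 1, 6, 7, mean 5.
Conditioning on V_2=4 selects the 2 unit(s) with V_1 ∈ {5, 6}. Their V_3 values: 7, 7. Mean = 7.
Difference = 5 − 7 = -2.

-2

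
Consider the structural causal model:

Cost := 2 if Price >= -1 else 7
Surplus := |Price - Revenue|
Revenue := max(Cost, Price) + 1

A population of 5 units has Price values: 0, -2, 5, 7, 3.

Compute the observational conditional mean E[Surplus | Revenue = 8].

5.5

Observing Revenue=8 restricts to units where Revenue's equation naturally yields 8: Price ∈ {-2, 7}. In that subpopulation Surplus = 10, 1, mean 5.5.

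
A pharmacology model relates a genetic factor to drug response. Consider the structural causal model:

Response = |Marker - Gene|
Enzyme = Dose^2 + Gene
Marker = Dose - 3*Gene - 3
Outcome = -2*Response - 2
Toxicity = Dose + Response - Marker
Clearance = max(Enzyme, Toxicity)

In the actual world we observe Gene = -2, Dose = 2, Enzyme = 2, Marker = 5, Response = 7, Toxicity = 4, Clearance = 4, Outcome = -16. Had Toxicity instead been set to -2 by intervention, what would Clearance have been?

2

Intervening sets Toxicity = -2 and removes its equation (Toxicity = Dose + Response - Marker).
Enzyme = Dose^2 + Gene  [with Dose=2, Gene=-2]  = 2
Clearance = max(Enzyme, Toxicity)  [with Enzyme=2, Toxicity=-2]  = 2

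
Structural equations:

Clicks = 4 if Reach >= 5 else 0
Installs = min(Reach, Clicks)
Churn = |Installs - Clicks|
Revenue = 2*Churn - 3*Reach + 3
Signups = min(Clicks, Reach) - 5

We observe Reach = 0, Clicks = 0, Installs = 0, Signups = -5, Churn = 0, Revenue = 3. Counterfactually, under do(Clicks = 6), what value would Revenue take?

15

Under do(Clicks=6), the mechanism Clicks = 4 if Reach >= 5 else 0 is discarded; Clicks is fixed at 6.
Installs = min(Reach, Clicks)  [with Reach=0, Clicks=6]  = 0
Churn = |Installs - Clicks|  [with Installs=0, Clicks=6]  = 6
Revenue = 2*Churn - 3*Reach + 3  [with Churn=6, Reach=0]  = 15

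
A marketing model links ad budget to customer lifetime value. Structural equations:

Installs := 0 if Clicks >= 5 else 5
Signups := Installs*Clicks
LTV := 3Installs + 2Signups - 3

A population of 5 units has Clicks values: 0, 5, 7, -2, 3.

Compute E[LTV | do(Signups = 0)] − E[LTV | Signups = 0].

Under do(Signups=0), Signups's equation is replaced by Signups=0 for every unit. Per-unit LTV: 12, -3, -3, 12, 12. Mean = 6.
Conditioning on Signups=0 selects the 3 unit(s) with Clicks ∈ {0, 5, 7}. Their LTV values: 12, -3, -3. Mean = 2.
Difference = 6 − 2 = 4.

4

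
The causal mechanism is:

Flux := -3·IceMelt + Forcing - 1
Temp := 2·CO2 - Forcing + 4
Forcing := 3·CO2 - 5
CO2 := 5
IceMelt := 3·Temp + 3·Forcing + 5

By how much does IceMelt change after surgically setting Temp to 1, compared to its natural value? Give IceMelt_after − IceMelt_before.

The intervention breaks the incoming arrows to Temp: Temp := 2·CO2 - Forcing + 4 no longer applies, and Temp = 1.
Forcing = 3·CO2 - 5  [with CO2=5]  = 10
IceMelt = 3·Temp + 3·Forcing + 5  [with Temp=1, Forcing=10]  = 38
Without intervention: Forcing = 3·CO2 - 5  [with CO2=5]  = 10; Temp = 2·CO2 - Forcing + 4  [with CO2=5, Forcing=10]  = 4; IceMelt = 3·Temp + 3·Forcing + 5  [with Temp=4, Forcing=10]  = 47.
Change = 38 − 47 = -9.

-9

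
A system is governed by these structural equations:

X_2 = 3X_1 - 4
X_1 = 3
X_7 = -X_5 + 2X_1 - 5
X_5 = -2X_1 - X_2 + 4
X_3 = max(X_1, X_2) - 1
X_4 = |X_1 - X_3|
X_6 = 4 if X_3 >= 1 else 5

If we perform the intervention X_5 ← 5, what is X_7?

Under do(X_5=5), the mechanism X_5 = -2X_1 - X_2 + 4 is discarded; X_5 is fixed at 5.
X_7 = -X_5 + 2X_1 - 5  [with X_5=5, X_1=3]  = -4

-4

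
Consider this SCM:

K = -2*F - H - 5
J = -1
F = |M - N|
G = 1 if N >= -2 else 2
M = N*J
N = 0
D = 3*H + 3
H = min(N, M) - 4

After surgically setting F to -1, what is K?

1

Under do(F=-1), the mechanism F = |M - N| is discarded; F is fixed at -1.
M = N*J  [with N=0, J=-1]  = 0
H = min(N, M) - 4  [with N=0, M=0]  = -4
K = -2*F - H - 5  [with F=-1, H=-4]  = 1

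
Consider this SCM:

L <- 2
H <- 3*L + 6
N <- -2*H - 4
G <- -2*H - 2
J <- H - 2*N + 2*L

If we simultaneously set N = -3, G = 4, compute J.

Setting N = -3, G = 4 by intervention discards those variables' equations.
H = 3*L + 6  [with L=2]  = 12
J = H - 2*N + 2*L  [with H=12, N=-3, L=2]  = 22

22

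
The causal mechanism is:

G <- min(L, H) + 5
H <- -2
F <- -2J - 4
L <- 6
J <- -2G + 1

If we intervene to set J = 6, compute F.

-16

Intervening sets J = 6 and removes its equation (J <- -2G + 1).
F = -2J - 4  [with J=6]  = -16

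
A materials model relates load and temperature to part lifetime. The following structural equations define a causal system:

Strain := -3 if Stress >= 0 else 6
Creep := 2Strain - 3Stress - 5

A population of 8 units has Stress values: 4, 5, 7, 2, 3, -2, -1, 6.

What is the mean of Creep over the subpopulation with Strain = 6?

Conditioning on Strain=6 selects the 2 unit(s) with Stress ∈ {-2, -1}. Their Creep values: 13, 10. Mean = 11.5.

11.5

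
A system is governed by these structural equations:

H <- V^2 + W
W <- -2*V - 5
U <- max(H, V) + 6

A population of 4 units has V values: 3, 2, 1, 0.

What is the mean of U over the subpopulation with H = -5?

Observing H=-5 restricts to units where H's equation naturally yields -5: V ∈ {2, 0}. In that subpopulation U = 8, 6, mean 7.

7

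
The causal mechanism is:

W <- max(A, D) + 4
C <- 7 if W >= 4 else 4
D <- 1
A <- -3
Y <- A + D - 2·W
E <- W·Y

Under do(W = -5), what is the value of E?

The intervention breaks the incoming arrows to W: W <- max(A, D) + 4 no longer applies, and W = -5.
Y = A + D - 2·W  [with A=-3, D=1, W=-5]  = 8
E = W·Y  [with W=-5, Y=8]  = -40

-40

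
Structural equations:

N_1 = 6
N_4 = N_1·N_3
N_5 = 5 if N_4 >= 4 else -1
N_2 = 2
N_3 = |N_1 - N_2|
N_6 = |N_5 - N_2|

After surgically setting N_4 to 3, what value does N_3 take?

Under do(N_4=3), the mechanism N_4 = N_1·N_3 is discarded; N_4 is fixed at 3.
Since N_3 is not a descendant of the intervened variable, it is unaffected.
N_3 = |N_1 - N_2|  [with N_1=6, N_2=2]  = 4

4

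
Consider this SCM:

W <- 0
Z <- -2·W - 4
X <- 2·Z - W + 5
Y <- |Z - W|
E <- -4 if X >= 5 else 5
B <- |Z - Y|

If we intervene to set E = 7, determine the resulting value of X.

do(E=7) replaces the equation E <- -4 if X >= 5 else 5 with the constant E = 7.
X is not downstream of the intervention, so its value is determined by the original equations.
Z = -2·W - 4  [with W=0]  = -4
X = 2·Z - W + 5  [with Z=-4, W=0]  = -3

-3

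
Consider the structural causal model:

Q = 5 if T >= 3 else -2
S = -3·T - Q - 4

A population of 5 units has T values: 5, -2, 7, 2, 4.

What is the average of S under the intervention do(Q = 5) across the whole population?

-18.6

The intervention sets Q=5 in all 5 units regardless of T. Recomputing S per unit gives -24, -3, -30, -15, -21; average -18.6.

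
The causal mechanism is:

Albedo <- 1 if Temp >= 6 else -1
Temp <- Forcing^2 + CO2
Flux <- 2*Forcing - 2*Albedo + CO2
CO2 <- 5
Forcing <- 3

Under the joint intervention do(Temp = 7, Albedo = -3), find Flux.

Setting Temp = 7, Albedo = -3 by intervention discards those variables' equations.
Flux = 2*Forcing - 2*Albedo + CO2  [with Forcing=3, Albedo=-3, CO2=5]  = 17

17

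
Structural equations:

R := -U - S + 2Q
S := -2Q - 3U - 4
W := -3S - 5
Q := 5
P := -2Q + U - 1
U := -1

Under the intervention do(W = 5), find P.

-12

do(W=5) replaces the equation W := -3S - 5 with the constant W = 5.
P is not downstream of the intervention, so its value is determined by the original equations.
P = -2Q + U - 1  [with Q=5, U=-1]  = -12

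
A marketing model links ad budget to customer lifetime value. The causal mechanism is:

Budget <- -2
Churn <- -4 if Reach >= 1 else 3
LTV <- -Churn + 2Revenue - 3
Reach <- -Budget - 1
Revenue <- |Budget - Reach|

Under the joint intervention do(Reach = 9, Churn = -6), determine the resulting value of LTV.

Under do(Reach = 9, Churn = -6), each intervened variable's structural equation is replaced by its fixed value.
Revenue = |Budget - Reach|  [with Budget=-2, Reach=9]  = 11
LTV = -Churn + 2Revenue - 3  [with Churn=-6, Revenue=11]  = 25

25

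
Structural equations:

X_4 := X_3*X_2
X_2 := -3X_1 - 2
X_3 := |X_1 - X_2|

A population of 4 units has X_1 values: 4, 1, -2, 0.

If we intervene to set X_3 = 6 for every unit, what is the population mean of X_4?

-25.5

do(X_3=6) breaks X_3's dependence on X_1. With X_3=6 fixed, X_4 across the units is -84, -30, 24, -12, mean -25.5.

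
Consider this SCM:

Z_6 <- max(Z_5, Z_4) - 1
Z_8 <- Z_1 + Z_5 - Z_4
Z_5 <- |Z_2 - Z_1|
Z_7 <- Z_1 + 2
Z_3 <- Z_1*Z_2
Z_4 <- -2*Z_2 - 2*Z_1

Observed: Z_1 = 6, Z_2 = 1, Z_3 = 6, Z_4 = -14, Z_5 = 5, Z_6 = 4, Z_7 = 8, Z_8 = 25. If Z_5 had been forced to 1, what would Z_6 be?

0

The intervention breaks the incoming arrows to Z_5: Z_5 <- |Z_2 - Z_1| no longer applies, and Z_5 = 1.
Z_4 = -2*Z_2 - 2*Z_1  [with Z_2=1, Z_1=6]  = -14
Z_6 = max(Z_5, Z_4) - 1  [with Z_5=1, Z_4=-14]  = 0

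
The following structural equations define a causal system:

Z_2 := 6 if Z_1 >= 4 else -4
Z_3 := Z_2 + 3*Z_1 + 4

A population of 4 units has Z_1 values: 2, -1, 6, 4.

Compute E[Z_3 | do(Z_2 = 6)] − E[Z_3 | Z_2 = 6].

Every unit gets Z_2=6 under the intervention. Z_3 values become 16, 7, 28, 22; E[Z_3|do(Z_2=6)] = 18.25.
Observing Z_2=6 restricts to units where Z_2's equation naturally yields 6: Z_1 ∈ {6, 4}. In that subpopulation Z_3 = 28, 22, mean 25.
Difference = 18.25 − 25 = -6.75.

-6.75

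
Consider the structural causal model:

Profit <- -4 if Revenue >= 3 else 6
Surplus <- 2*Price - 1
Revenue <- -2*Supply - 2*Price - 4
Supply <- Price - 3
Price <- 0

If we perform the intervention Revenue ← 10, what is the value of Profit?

The intervention breaks the incoming arrows to Revenue: Revenue <- -2*Supply - 2*Price - 4 no longer applies, and Revenue = 10.
Profit = -4 if Revenue >= 3 else 6  [with Revenue=10]  = -4

-4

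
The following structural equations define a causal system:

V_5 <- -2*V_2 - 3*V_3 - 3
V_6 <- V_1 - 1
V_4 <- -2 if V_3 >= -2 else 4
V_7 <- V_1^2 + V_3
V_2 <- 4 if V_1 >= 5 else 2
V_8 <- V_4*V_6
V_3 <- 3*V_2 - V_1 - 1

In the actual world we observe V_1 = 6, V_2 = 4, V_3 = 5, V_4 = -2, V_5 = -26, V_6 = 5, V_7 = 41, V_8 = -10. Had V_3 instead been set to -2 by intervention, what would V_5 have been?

-5

do(V_3=-2) replaces the equation V_3 <- 3*V_2 - V_1 - 1 with the constant V_3 = -2.
V_2 = 4 if V_1 >= 5 else 2  [with V_1=6]  = 4
V_5 = -2*V_2 - 3*V_3 - 3  [with V_2=4, V_3=-2]  = -5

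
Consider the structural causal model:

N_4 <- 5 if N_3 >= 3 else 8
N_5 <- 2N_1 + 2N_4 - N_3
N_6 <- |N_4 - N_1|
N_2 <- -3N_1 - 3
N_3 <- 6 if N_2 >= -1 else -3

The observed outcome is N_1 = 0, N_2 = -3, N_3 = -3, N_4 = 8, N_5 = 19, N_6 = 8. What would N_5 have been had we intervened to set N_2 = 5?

do(N_2=5) replaces the equation N_2 <- -3N_1 - 3 with the constant N_2 = 5.
N_3 = 6 if N_2 >= -1 else -3  [with N_2=5]  = 6
N_4 = 5 if N_3 >= 3 else 8  [with N_3=6]  = 5
N_5 = 2N_1 + 2N_4 - N_3  [with N_1=0, N_4=5, N_3=6]  = 4

4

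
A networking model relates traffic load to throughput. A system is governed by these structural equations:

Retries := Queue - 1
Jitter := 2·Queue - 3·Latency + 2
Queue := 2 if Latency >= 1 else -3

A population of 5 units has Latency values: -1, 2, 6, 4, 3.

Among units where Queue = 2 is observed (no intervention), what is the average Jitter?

Conditioning on Queue=2 selects the 4 unit(s) with Latency ∈ {2, 6, 4, 3}. Their Jitter values: 0, -12, -6, -3. Mean = -5.25.

-5.25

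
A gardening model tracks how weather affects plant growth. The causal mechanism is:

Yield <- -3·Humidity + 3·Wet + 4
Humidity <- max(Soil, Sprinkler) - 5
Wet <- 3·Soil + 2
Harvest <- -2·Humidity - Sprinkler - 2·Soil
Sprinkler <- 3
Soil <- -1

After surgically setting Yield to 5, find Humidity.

The intervention breaks the incoming arrows to Yield: Yield <- -3·Humidity + 3·Wet + 4 no longer applies, and Yield = 5.
Since Humidity is not a descendant of the intervened variable, it is unaffected.
Humidity = max(Soil, Sprinkler) - 5  [with Soil=-1, Sprinkler=3]  = -2

-2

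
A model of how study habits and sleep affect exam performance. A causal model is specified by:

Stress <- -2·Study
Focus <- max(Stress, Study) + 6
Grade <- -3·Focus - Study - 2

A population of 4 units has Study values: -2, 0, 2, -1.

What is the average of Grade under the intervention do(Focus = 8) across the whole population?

-25.75

Every unit gets Focus=8 under the intervention. Grade values become -24, -26, -28, -25; E[Grade|do(Focus=8)] = -25.75.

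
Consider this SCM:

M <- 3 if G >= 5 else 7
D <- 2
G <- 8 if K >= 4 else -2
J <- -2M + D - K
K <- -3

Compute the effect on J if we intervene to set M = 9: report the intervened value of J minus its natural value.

Intervening sets M = 9 and removes its equation (M <- 3 if G >= 5 else 7).
J = -2M + D - K  [with M=9, D=2, K=-3]  = -13
Without intervention: G = 8 if K >= 4 else -2  [with K=-3]  = -2; M = 3 if G >= 5 else 7  [with G=-2]  = 7; J = -2M + D - K  [with M=7, D=2, K=-3]  = -9.
Change = -13 − (-9) = -4.

-4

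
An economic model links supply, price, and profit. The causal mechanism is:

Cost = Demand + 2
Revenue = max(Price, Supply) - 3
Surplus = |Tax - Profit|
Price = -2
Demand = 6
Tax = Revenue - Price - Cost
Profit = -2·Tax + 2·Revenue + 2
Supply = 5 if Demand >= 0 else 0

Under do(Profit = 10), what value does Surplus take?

do(Profit=10) replaces the equation Profit = -2·Tax + 2·Revenue + 2 with the constant Profit = 10.
Supply = 5 if Demand >= 0 else 0  [with Demand=6]  = 5
Cost = Demand + 2  [with Demand=6]  = 8
Revenue = max(Price, Supply) - 3  [with Price=-2, Supply=5]  = 2
Tax = Revenue - Price - Cost  [with Revenue=2, Price=-2, Cost=8]  = -4
Surplus = |Tax - Profit|  [with Tax=-4, Profit=10]  = 14

14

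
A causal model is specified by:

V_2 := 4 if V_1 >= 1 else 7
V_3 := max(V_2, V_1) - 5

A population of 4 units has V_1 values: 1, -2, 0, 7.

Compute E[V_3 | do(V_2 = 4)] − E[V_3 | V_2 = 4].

-0.75

Every unit gets V_2=4 under the intervention. V_3 values become -1, -1, -1, 2; E[V_3|do(V_2=4)] = -0.25.
Observing V_2=4 restricts to units where V_2's equation naturally yields 4: V_1 ∈ {1, 7}. In that subpopulation V_3 = -1, 2, mean 0.5.
Difference = -0.25 − 0.5 = -0.75.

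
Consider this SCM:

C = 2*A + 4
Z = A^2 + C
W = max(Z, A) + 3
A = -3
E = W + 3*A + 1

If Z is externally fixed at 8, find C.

-2

Under do(Z=8), the mechanism Z = A^2 + C is discarded; Z is fixed at 8.
Since C is not a descendant of the intervened variable, it is unaffected.
C = 2*A + 4  [with A=-3]  = -2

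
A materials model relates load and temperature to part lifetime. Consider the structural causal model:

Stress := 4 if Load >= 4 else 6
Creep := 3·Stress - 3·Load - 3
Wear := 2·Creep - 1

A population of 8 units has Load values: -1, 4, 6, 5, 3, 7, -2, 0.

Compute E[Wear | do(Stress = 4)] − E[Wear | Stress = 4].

The intervention sets Stress=4 in all 8 units regardless of Load. Recomputing Wear per unit gives 23, -7, -19, -13, -1, -25, 29, 17; average 0.5.
E[Wear|Stress=4] averages over only the 4 units with Stress=4 (Load = 4, 6, 5, 7): Wear = -7, -19, -13, -25, mean -16.
Difference = 0.5 − (-16) = 16.5.

16.5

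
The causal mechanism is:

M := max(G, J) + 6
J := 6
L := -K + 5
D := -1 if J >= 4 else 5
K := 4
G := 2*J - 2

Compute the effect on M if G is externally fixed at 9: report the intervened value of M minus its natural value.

The intervention breaks the incoming arrows to G: G := 2*J - 2 no longer applies, and G = 9.
M = max(G, J) + 6  [with G=9, J=6]  = 15
Without intervention: G = 2*J - 2  [with J=6]  = 10; M = max(G, J) + 6  [with G=10, J=6]  = 16.
Change = 15 − 16 = -1.

-1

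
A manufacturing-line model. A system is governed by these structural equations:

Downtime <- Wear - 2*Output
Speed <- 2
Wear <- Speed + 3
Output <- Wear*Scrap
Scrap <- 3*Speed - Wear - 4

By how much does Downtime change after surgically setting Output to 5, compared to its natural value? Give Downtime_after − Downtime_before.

Intervening sets Output = 5 and removes its equation (Output <- Wear*Scrap).
Wear = Speed + 3  [with Speed=2]  = 5
Downtime = Wear - 2*Output  [with Wear=5, Output=5]  = -5
Without intervention: Wear = Speed + 3  [with Speed=2]  = 5; Scrap = 3*Speed - Wear - 4  [with Speed=2, Wear=5]  = -3; Output = Wear*Scrap  [with Wear=5, Scrap=-3]  = -15; Downtime = Wear - 2*Output  [with Wear=5, Output=-15]  = 35.
Change = -5 − 35 = -40.

-40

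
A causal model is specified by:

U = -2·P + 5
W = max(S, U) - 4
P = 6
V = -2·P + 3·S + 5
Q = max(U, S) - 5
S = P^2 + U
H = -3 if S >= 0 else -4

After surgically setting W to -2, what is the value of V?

80

Under do(W=-2), the mechanism W = max(S, U) - 4 is discarded; W is fixed at -2.
Since V is not a descendant of the intervened variable, it is unaffected.
U = -2·P + 5  [with P=6]  = -7
S = P^2 + U  [with P=6, U=-7]  = 29
V = -2·P + 3·S + 5  [with P=6, S=29]  = 80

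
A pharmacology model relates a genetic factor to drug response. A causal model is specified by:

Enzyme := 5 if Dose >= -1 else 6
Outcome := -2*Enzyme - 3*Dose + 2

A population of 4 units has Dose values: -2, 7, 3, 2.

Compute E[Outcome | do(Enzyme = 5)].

-15.5

do(Enzyme=5) breaks Enzyme's dependence on Dose. With Enzyme=5 fixed, Outcome across the units is -2, -29, -17, -14, mean -15.5.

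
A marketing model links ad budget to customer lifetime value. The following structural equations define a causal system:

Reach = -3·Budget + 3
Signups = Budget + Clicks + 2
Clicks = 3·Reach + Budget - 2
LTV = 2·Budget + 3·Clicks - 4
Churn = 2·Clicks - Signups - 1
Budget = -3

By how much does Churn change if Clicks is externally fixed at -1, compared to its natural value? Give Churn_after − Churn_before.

-32

do(Clicks=-1) replaces the equation Clicks = 3·Reach + Budget - 2 with the constant Clicks = -1.
Signups = Budget + Clicks + 2  [with Budget=-3, Clicks=-1]  = -2
Churn = 2·Clicks - Signups - 1  [with Clicks=-1, Signups=-2]  = -1
Without intervention: Reach = -3·Budget + 3  [with Budget=-3]  = 12; Clicks = 3·Reach + Budget - 2  [with Reach=12, Budget=-3]  = 31; Signups = Budget + Clicks + 2  [with Budget=-3, Clicks=31]  = 30; Churn = 2·Clicks - Signups - 1  [with Clicks=31, Signups=30]  = 31.
Change = -1 − 31 = -32.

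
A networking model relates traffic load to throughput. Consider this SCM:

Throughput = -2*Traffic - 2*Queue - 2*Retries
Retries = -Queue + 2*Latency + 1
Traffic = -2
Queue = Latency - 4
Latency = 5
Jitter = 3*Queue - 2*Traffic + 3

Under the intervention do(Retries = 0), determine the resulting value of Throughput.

Under do(Retries=0), the mechanism Retries = -Queue + 2*Latency + 1 is discarded; Retries is fixed at 0.
Queue = Latency - 4  [with Latency=5]  = 1
Throughput = -2*Traffic - 2*Queue - 2*Retries  [with Traffic=-2, Queue=1, Retries=0]  = 2

2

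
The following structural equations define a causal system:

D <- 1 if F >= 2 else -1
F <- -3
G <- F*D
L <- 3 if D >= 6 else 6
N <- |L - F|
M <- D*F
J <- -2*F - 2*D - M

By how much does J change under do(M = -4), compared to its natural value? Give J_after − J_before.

7

do(M=-4) replaces the equation M <- D*F with the constant M = -4.
D = 1 if F >= 2 else -1  [with F=-3]  = -1
J = -2*F - 2*D - M  [with F=-3, D=-1, M=-4]  = 12
Without intervention: D = 1 if F >= 2 else -1  [with F=-3]  = -1; M = D*F  [with D=-1, F=-3]  = 3; J = -2*F - 2*D - M  [with F=-3, D=-1, M=3]  = 5.
Change = 12 − 5 = 7.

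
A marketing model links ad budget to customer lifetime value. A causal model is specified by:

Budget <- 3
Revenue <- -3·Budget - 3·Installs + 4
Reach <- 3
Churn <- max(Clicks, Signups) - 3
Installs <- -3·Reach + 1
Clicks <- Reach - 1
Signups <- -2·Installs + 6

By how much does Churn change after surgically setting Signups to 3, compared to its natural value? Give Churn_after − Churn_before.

-19

The intervention breaks the incoming arrows to Signups: Signups <- -2·Installs + 6 no longer applies, and Signups = 3.
Clicks = Reach - 1  [with Reach=3]  = 2
Churn = max(Clicks, Signups) - 3  [with Clicks=2, Signups=3]  = 0
Without intervention: Clicks = Reach - 1  [with Reach=3]  = 2; Installs = -3·Reach + 1  [with Reach=3]  = -8; Signups = -2·Installs + 6  [with Installs=-8]  = 22; Churn = max(Clicks, Signups) - 3  [with Clicks=2, Signups=22]  = 19.
Change = 0 − 19 = -19.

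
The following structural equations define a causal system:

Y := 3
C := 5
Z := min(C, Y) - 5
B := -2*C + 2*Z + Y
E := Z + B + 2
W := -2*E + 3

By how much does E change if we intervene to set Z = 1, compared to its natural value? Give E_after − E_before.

9

do(Z=1) replaces the equation Z := min(C, Y) - 5 with the constant Z = 1.
B = -2*C + 2*Z + Y  [with C=5, Z=1, Y=3]  = -5
E = Z + B + 2  [with Z=1, B=-5]  = -2
Without intervention: Z = min(C, Y) - 5  [with C=5, Y=3]  = -2; B = -2*C + 2*Z + Y  [with C=5, Z=-2, Y=3]  = -11; E = Z + B + 2  [with Z=-2, B=-11]  = -11.
Change = -2 − (-11) = 9.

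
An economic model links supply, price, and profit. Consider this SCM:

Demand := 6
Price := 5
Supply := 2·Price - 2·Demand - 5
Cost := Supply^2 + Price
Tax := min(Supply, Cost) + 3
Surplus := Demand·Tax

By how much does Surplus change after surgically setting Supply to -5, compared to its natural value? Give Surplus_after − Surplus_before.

12

The intervention breaks the incoming arrows to Supply: Supply := 2·Price - 2·Demand - 5 no longer applies, and Supply = -5.
Cost = Supply^2 + Price  [with Supply=-5, Price=5]  = 30
Tax = min(Supply, Cost) + 3  [with Supply=-5, Cost=30]  = -2
Surplus = Demand·Tax  [with Demand=6, Tax=-2]  = -12
Without intervention: Supply = 2·Price - 2·Demand - 5  [with Price=5, Demand=6]  = -7; Cost = Supply^2 + Price  [with Supply=-7, Price=5]  = 54; Tax = min(Supply, Cost) + 3  [with Supply=-7, Cost=54]  = -4; Surplus = Demand·Tax  [with Demand=6, Tax=-4]  = -24.
Change = -12 − (-24) = 12.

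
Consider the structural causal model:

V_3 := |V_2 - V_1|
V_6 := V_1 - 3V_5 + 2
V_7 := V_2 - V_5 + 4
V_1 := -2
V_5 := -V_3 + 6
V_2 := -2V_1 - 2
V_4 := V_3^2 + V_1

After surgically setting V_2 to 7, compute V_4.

79

Under do(V_2=7), the mechanism V_2 := -2V_1 - 2 is discarded; V_2 is fixed at 7.
V_3 = |V_2 - V_1|  [with V_2=7, V_1=-2]  = 9
V_4 = V_3^2 + V_1  [with V_3=9, V_1=-2]  = 79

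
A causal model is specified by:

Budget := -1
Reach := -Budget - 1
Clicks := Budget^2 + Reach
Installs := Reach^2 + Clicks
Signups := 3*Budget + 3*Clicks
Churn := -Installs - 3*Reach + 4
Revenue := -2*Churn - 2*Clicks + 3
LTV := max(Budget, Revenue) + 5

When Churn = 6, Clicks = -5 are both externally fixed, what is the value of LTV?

6

Setting Churn = 6, Clicks = -5 by intervention discards those variables' equations.
Revenue = -2*Churn - 2*Clicks + 3  [with Churn=6, Clicks=-5]  = 1
LTV = max(Budget, Revenue) + 5  [with Budget=-1, Revenue=1]  = 6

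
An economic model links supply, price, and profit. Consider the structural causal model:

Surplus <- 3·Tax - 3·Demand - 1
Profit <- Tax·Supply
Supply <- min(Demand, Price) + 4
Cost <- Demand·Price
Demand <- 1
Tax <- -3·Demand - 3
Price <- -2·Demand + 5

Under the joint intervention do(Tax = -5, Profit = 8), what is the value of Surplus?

-19

Under do(Tax = -5, Profit = 8), each intervened variable's structural equation is replaced by its fixed value.
Surplus = 3·Tax - 3·Demand - 1  [with Tax=-5, Demand=1]  = -19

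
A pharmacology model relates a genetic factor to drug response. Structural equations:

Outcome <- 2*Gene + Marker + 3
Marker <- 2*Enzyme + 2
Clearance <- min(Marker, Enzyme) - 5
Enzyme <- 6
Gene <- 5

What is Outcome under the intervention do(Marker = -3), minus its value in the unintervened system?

-17

do(Marker=-3) replaces the equation Marker <- 2*Enzyme + 2 with the constant Marker = -3.
Outcome = 2*Gene + Marker + 3  [with Gene=5, Marker=-3]  = 10
Without intervention: Marker = 2*Enzyme + 2  [with Enzyme=6]  = 14; Outcome = 2*Gene + Marker + 3  [with Gene=5, Marker=14]  = 27.
Change = 10 − 27 = -17.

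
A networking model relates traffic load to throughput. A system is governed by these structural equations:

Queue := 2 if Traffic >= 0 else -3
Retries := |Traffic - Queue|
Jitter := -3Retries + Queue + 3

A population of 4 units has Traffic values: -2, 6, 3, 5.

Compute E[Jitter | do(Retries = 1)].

The intervention sets Retries=1 in all 4 units regardless of Traffic. Recomputing Jitter per unit gives -3, 2, 2, 2; average 0.75.

0.75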